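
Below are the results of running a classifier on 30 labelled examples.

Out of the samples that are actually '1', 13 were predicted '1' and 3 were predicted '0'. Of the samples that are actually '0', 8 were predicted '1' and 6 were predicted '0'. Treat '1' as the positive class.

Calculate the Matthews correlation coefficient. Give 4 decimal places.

MCC = (TP·TN − FP·FN) / √((TP+FP)(TP+FN)(TN+FP)(TN+FN))
Numerator = 13·6 − 8·3 = 54
Denominator = √(21·16·14·9) = √42336 = 205.7571
MCC = 54 / 205.7571 = 0.2624

0.2624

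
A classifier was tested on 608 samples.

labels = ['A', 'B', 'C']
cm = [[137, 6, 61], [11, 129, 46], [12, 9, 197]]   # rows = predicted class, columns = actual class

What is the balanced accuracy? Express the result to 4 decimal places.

0.8000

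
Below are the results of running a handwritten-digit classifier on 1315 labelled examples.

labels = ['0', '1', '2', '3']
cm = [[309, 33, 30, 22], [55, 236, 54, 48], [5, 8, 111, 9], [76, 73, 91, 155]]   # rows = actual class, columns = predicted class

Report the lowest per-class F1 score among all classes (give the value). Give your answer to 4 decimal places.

0.4928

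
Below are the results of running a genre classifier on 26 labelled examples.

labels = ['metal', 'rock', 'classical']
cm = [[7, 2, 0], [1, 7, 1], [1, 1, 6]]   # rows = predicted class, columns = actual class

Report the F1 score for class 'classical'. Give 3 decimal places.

Take TP from the diagonal, FP from the rest of the 'classical' prediction marginal, FN from the rest of the 'classical' actual marginal.
F1 score = 2·TP/(2·TP+FP+FN).
classical: TP=6, FP=1+1=2, FN=0+1=1 → 12/15 = 0.8000

0.800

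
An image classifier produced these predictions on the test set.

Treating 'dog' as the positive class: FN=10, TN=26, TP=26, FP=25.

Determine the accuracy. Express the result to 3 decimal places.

0.598

Accuracy = (TP+TN)/N = (26+26)/87 = 0.598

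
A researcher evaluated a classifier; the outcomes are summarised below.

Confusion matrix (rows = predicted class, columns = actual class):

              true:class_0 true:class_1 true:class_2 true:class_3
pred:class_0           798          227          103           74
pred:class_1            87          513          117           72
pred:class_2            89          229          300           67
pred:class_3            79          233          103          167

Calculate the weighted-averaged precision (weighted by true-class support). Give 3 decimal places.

0.572

Per-class precision (TP/(TP+FP)):
  class_0: TP=798, FP=227+103+74=404 → 798/1202 = 0.6639
  class_1: TP=513, FP=87+117+72=276 → 513/789 = 0.6502
  class_2: TP=300, FP=89+229+67=385 → 300/685 = 0.4380
  class_3: TP=167, FP=79+233+103=415 → 167/582 = 0.2869
Weighted-precision = Σ (supportᵢ/N)·precisionᵢ with N=3258: (1053/3258)·0.6639 + (1202/3258)·0.6502 + (623/3258)·0.4380 + (380/3258)·0.2869 = 0.572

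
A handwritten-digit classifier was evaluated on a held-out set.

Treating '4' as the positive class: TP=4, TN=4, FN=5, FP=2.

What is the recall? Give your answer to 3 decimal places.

0.444

Recall = TP/(TP+FN) = 4/(4+5) = 4/9 = 0.444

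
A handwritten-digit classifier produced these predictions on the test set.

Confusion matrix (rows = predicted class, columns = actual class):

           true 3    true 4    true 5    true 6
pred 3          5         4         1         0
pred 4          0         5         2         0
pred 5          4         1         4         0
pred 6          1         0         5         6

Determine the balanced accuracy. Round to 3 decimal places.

Balanced accuracy = mean of per-class recall.
  3: recall = 5/10 = 0.5000
  4: recall = 5/10 = 0.5000
  5: recall = 4/12 = 0.3333
  6: recall = 6/6 = 1.0000
Mean = (0.5000 + 0.5000 + 0.3333 + 1.0000) / 4 = 0.583

0.583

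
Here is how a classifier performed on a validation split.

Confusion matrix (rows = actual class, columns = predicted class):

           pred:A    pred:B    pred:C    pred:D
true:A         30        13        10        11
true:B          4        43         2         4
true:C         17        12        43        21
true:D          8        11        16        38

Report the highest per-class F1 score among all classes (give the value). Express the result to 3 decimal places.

0.652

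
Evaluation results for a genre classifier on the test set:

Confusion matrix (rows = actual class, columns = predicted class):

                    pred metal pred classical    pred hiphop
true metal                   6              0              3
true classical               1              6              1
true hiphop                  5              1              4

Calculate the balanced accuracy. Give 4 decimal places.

Balanced accuracy = mean of per-class recall.
  metal: recall = 6/9 = 0.66667
  classical: recall = 6/8 = 0.75000
  hiphop: recall = 4/10 = 0.40000
Mean = (0.66667 + 0.75000 + 0.40000) / 3 = 0.6056

0.6056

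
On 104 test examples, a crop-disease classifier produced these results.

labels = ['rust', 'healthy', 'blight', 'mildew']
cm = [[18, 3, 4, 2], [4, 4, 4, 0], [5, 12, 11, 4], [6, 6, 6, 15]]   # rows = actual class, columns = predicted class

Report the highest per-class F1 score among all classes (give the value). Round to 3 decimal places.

Per-class F1 score (2·TP/(2·TP+FP+FN)):
  rust: TP=18, FP=4+5+6=15, FN=3+4+2=9 → 36/60 = 0.6000
  healthy: TP=4, FP=3+12+6=21, FN=4+4+0=8 → 8/37 = 0.2162
  blight: TP=11, FP=4+4+6=14, FN=5+12+4=21 → 22/57 = 0.3860
  mildew: TP=15, FP=2+0+4=6, FN=6+6+6=18 → 30/54 = 0.5556
Highest is class 'rust' with F1 score = 0.600.

0.600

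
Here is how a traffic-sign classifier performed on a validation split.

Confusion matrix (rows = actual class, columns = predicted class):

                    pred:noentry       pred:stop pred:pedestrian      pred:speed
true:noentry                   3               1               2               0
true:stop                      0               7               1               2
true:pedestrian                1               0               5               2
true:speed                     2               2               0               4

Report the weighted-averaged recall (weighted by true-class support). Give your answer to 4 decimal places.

0.5938

Per-class recall (TP/(TP+FN)):
  noentry: TP=3, FN=1+2+0=3 → 3/6 = 0.50000
  stop: TP=7, FN=0+1+2=3 → 7/10 = 0.70000
  pedestrian: TP=5, FN=1+0+2=3 → 5/8 = 0.62500
  speed: TP=4, FN=2+2+0=4 → 4/8 = 0.50000
Weighted-recall = Σ (supportᵢ/N)·recallᵢ with N=32: (6/32)·0.50000 + (10/32)·0.70000 + (8/32)·0.62500 + (8/32)·0.50000 = 0.5938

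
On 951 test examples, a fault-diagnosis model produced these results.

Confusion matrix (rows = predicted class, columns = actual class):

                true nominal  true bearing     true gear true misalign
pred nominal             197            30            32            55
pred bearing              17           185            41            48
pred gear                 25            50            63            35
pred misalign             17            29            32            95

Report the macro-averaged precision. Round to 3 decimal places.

0.544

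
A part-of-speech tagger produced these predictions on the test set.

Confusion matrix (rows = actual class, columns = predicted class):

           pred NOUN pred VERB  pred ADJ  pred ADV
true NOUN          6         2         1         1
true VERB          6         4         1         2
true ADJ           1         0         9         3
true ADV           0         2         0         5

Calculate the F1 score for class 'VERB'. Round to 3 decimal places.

F1 score = 2·TP/(2·TP+FP+FN).
VERB: TP=4, FP=2+0+2=4, FN=6+1+2=9 → 8/21 = 0.3810

0.381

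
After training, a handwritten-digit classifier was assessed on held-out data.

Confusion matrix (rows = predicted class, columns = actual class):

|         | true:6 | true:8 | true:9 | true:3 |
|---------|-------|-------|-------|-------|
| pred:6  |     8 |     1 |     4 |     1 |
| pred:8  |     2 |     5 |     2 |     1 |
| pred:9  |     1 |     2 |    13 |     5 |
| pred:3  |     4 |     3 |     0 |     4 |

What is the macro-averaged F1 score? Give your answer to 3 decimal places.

Per-class F1 score (2·TP/(2·TP+FP+FN)):
  6: TP=8, FP=1+4+1=6, FN=2+1+4=7 → 16/29 = 0.5517
  8: TP=5, FP=2+2+1=5, FN=1+2+3=6 → 10/21 = 0.4762
  9: TP=13, FP=1+2+5=8, FN=4+2+0=6 → 26/40 = 0.6500
  3: TP=4, FP=4+3+0=7, FN=1+1+5=7 → 8/22 = 0.3636
Macro-F1 score = mean = (0.5517 + 0.4762 + 0.6500 + 0.3636) / 4 = 0.510

0.510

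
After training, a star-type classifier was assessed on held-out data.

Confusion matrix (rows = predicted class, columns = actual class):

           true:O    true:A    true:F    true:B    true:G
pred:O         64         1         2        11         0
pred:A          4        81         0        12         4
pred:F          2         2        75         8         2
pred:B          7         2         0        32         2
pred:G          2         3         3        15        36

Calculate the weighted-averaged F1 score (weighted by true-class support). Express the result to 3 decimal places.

Per-class F1 score (2·TP/(2·TP+FP+FN)):
  O: TP=64, FP=1+2+11+0=14, FN=4+2+7+2=15 → 128/157 = 0.8153
  A: TP=81, FP=4+0+12+4=20, FN=1+2+2+3=8 → 162/190 = 0.8526
  F: TP=75, FP=2+2+8+2=14, FN=2+0+0+3=5 → 150/169 = 0.8876
  B: TP=32, FP=7+2+0+2=11, FN=11+12+8+15=46 → 64/121 = 0.5289
  G: TP=36, FP=2+3+3+15=23, FN=0+4+2+2=8 → 72/103 = 0.6990
Weighted-F1 score = Σ (supportᵢ/N)·F1 scoreᵢ with N=370: (79/370)·0.8153 + (89/370)·0.8526 + (80/370)·0.8876 + (78/370)·0.5289 + (44/370)·0.6990 = 0.766

0.766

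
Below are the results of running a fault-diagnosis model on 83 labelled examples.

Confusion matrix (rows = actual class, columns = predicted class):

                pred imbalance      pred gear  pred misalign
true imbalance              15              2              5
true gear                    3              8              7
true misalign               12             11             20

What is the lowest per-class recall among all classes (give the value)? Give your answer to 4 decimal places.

0.4444

Per-class recall (TP/(TP+FN)):
  imbalance: TP=15, FN=2+5=7 → 15/22 = 0.68182
  gear: TP=8, FN=3+7=10 → 8/18 = 0.44444
  misalign: TP=20, FN=12+11=23 → 20/43 = 0.46512
Lowest is class 'gear' with recall = 0.4444.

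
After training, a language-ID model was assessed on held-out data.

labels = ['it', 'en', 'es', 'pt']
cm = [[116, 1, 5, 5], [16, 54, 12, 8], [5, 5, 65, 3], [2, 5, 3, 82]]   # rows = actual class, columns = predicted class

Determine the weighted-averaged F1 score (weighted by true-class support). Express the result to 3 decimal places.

0.814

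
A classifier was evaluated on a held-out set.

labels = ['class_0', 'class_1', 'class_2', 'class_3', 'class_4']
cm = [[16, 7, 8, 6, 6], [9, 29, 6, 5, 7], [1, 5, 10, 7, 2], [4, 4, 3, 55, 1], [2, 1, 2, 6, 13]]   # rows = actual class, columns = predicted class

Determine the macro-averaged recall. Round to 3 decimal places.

0.531

Per-class recall (TP/(TP+FN)):
  class_0: TP=16, FN=7+8+6+6=27 → 16/43 = 0.3721
  class_1: TP=29, FN=9+6+5+7=27 → 29/56 = 0.5179
  class_2: TP=10, FN=1+5+7+2=15 → 10/25 = 0.4000
  class_3: TP=55, FN=4+4+3+1=12 → 55/67 = 0.8209
  class_4: TP=13, FN=2+1+2+6=11 → 13/24 = 0.5417
Macro-recall = mean = (0.3721 + 0.5179 + 0.4000 + 0.8209 + 0.5417) / 5 = 0.531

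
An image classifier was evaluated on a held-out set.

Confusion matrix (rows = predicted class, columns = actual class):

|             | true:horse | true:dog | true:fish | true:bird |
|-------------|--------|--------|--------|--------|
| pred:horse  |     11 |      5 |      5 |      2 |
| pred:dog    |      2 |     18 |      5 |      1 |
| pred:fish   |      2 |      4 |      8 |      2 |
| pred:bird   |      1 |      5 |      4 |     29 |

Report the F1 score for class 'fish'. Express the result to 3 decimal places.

0.421

Take TP from the diagonal, FP from the rest of the 'fish' prediction marginal, FN from the rest of the 'fish' actual marginal.
F1 score = 2·TP/(2·TP+FP+FN).
fish: TP=8, FP=2+4+2=8, FN=5+5+4=14 → 16/38 = 0.4211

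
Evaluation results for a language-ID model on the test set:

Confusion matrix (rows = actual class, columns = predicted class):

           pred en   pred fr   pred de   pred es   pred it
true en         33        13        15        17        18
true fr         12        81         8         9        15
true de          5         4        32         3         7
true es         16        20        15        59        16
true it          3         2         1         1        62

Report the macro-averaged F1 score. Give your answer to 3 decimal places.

Per-class F1 score (2·TP/(2·TP+FP+FN)):
  en: TP=33, FP=12+5+16+3=36, FN=13+15+17+18=63 → 66/165 = 0.4000
  fr: TP=81, FP=13+4+20+2=39, FN=12+8+9+15=44 → 162/245 = 0.6612
  de: TP=32, FP=15+8+15+1=39, FN=5+4+3+7=19 → 64/122 = 0.5246
  es: TP=59, FP=17+9+3+1=30, FN=16+20+15+16=67 → 118/215 = 0.5488
  it: TP=62, FP=18+15+7+16=56, FN=3+2+1+1=7 → 124/187 = 0.6631
Macro-F1 score = mean = (0.4000 + 0.6612 + 0.5246 + 0.5488 + 0.6631) / 5 = 0.560

0.560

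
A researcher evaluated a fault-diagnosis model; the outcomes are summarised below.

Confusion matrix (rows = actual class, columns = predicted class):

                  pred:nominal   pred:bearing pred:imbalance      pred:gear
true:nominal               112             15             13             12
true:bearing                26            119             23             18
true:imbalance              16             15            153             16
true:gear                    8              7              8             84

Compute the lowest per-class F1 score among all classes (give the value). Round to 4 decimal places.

0.6959

Per-class F1 score (2·TP/(2·TP+FP+FN)):
  nominal: TP=112, FP=26+16+8=50, FN=15+13+12=40 → 224/314 = 0.71338
  bearing: TP=119, FP=15+15+7=37, FN=26+23+18=67 → 238/342 = 0.69591
  imbalance: TP=153, FP=13+23+8=44, FN=16+15+16=47 → 306/397 = 0.77078
  gear: TP=84, FP=12+18+16=46, FN=8+7+8=23 → 168/237 = 0.70886
Lowest is class 'bearing' with F1 score = 0.6959.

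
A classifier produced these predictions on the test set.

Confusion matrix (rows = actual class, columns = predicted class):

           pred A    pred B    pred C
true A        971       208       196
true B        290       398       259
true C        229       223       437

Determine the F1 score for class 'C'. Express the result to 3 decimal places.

One-vs-rest for 'C': TP = diagonal; FP = other classes predicted 'C'; FN = 'C' predicted as other.
F1 score = 2·TP/(2·TP+FP+FN).
C: TP=437, FP=196+259=455, FN=229+223=452 → 874/1781 = 0.4907

0.491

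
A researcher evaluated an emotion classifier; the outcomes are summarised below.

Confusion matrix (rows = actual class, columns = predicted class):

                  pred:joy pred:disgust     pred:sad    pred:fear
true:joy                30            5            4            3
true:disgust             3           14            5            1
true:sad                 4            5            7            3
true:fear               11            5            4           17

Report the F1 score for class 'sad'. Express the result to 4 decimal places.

0.3590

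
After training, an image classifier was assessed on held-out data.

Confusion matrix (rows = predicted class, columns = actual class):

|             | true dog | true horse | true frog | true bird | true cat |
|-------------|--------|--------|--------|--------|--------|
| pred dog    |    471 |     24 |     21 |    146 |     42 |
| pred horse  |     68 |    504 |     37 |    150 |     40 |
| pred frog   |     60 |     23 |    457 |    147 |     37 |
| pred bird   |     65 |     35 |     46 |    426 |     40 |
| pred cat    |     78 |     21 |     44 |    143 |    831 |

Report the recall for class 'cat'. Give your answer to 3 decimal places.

One-vs-rest for 'cat': TP = diagonal; FP = other classes predicted 'cat'; FN = 'cat' predicted as other.
recall = TP/(TP+FN).
cat: TP=831, FN=42+40+37+40=159 → 831/990 = 0.8394

0.839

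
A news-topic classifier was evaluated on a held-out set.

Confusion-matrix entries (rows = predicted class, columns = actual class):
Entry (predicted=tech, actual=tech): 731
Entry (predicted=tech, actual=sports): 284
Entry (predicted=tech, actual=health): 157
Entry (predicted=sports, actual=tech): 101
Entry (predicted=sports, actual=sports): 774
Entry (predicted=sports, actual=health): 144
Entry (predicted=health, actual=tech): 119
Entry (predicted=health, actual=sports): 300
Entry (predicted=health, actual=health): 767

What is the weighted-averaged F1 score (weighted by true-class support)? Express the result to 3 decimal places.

0.671

Per-class F1 score (2·TP/(2·TP+FP+FN)):
  tech: TP=731, FP=284+157=441, FN=101+119=220 → 1462/2123 = 0.6886
  sports: TP=774, FP=101+144=245, FN=284+300=584 → 1548/2377 = 0.6512
  health: TP=767, FP=119+300=419, FN=157+144=301 → 1534/2254 = 0.6806
Weighted-F1 score = Σ (supportᵢ/N)·F1 scoreᵢ with N=3377: (951/3377)·0.6886 + (1358/3377)·0.6512 + (1068/3377)·0.6806 = 0.671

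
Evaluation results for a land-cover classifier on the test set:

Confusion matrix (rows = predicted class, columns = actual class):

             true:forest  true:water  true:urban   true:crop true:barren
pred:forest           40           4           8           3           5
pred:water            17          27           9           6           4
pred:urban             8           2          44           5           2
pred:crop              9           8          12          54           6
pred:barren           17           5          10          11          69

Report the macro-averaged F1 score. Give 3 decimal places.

0.595

Per-class F1 score (2·TP/(2·TP+FP+FN)):
  forest: TP=40, FP=4+8+3+5=20, FN=17+8+9+17=51 → 80/151 = 0.5298
  water: TP=27, FP=17+9+6+4=36, FN=4+2+8+5=19 → 54/109 = 0.4954
  urban: TP=44, FP=8+2+5+2=17, FN=8+9+12+10=39 → 88/144 = 0.6111
  crop: TP=54, FP=9+8+12+6=35, FN=3+6+5+11=25 → 108/168 = 0.6429
  barren: TP=69, FP=17+5+10+11=43, FN=5+4+2+6=17 → 138/198 = 0.6970
Macro-F1 score = mean = (0.5298 + 0.4954 + 0.6111 + 0.6429 + 0.6970) / 5 = 0.595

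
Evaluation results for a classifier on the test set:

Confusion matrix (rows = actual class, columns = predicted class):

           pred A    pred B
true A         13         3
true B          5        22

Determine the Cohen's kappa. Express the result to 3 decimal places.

0.612

Observed agreement pₒ = trace/N = 35/43 = 0.8140
Expected agreement pₑ = Σ (rowᵢ·colᵢ)/N² = (16·18 + 27·25)/43² = 0.5208
κ = (pₒ − pₑ)/(1 − pₑ) = (0.8140 − 0.5208)/(1 − 0.5208) = 0.612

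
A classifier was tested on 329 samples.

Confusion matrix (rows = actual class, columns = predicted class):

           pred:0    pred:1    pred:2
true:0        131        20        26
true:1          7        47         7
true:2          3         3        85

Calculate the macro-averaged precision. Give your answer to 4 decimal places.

0.7736

Per-class precision (TP/(TP+FP)):
  0: TP=131, FP=7+3=10 → 131/141 = 0.92908
  1: TP=47, FP=20+3=23 → 47/70 = 0.67143
  2: TP=85, FP=26+7=33 → 85/118 = 0.72034
Macro-precision = mean = (0.92908 + 0.67143 + 0.72034) / 3 = 0.7736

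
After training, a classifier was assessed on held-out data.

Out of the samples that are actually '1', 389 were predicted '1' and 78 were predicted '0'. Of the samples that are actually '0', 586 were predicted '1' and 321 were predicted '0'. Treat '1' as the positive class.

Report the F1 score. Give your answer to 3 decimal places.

Precision = TP/(TP+FP) = 389/975 = 0.3990
Recall = TP/(TP+FN) = 389/467 = 0.8330
F1 = 2·TP/(2·TP+FP+FN) = 778/1442 = 0.540

0.540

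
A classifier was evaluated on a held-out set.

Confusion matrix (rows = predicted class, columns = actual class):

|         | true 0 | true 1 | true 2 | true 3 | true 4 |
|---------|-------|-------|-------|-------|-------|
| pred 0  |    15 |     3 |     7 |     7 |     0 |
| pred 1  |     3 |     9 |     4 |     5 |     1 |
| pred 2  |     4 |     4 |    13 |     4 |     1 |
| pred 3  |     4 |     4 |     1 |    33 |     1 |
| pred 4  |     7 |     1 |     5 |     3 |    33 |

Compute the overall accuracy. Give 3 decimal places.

0.599

Accuracy = trace / total = (15+9+13+33+33=103) / 172 = 103/172 = 0.599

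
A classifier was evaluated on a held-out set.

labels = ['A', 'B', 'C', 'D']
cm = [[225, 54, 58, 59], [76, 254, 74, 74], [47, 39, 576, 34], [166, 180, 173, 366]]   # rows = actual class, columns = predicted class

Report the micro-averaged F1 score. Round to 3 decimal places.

0.579

Micro-averaging pools counts across classes: ΣTP=1421, ΣFP=1034, ΣFN=1034.
Micro-F1 score = 2·TP/(2·TP+FP+FN) on pooled counts = 0.579 (equals overall accuracy in single-label multiclass).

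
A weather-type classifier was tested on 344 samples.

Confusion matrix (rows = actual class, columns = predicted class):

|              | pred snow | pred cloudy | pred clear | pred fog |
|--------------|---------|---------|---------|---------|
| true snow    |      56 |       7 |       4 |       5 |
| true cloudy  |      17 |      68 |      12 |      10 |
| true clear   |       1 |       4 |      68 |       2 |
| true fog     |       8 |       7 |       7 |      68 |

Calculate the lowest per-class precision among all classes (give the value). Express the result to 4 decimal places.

Per-class precision (TP/(TP+FP)):
  snow: TP=56, FP=17+1+8=26 → 56/82 = 0.68293
  cloudy: TP=68, FP=7+4+7=18 → 68/86 = 0.79070
  clear: TP=68, FP=4+12+7=23 → 68/91 = 0.74725
  fog: TP=68, FP=5+10+2=17 → 68/85 = 0.80000
Lowest is class 'snow' with precision = 0.6829.

0.6829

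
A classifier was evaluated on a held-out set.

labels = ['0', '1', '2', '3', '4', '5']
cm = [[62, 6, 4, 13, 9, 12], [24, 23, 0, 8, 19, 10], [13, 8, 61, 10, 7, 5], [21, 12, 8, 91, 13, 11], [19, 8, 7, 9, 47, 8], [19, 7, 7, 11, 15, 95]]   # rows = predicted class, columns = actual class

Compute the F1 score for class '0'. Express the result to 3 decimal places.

0.470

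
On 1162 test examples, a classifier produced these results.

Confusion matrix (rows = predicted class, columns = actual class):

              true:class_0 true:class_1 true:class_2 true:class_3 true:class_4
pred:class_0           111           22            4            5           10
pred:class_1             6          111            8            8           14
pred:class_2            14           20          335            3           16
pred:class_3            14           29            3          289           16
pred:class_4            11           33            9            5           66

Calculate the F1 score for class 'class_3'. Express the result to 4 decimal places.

0.8744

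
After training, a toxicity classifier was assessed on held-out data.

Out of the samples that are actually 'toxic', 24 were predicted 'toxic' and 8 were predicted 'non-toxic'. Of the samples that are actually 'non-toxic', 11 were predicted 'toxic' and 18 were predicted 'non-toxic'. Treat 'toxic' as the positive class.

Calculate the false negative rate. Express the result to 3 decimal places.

FNR = FN/(FN+TP) = 8/(8+24) = 0.250

0.250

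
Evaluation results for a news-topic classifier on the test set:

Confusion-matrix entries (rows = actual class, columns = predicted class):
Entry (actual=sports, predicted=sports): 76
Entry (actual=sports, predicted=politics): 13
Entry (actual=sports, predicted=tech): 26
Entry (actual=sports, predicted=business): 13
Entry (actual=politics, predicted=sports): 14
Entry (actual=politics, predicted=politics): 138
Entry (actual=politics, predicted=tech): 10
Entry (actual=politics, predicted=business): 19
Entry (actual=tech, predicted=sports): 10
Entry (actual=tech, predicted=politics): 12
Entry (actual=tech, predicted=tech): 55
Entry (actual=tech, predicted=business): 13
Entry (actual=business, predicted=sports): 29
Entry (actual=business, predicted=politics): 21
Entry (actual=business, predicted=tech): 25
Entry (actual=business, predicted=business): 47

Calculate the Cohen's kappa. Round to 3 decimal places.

Observed agreement pₒ = trace/N = 316/521 = 0.6065
Expected agreement pₑ = Σ (rowᵢ·colᵢ)/N² = (128·129 + 181·184 + 90·116 + 122·92)/521² = 0.2633
κ = (pₒ − pₑ)/(1 − pₑ) = (0.6065 − 0.2633)/(1 − 0.2633) = 0.466

0.466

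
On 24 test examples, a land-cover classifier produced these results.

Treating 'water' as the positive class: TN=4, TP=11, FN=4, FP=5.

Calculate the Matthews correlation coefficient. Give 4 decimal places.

0.1826

MCC = (TP·TN − FP·FN) / √((TP+FP)(TP+FN)(TN+FP)(TN+FN))
Numerator = 11·4 − 5·4 = 24
Denominator = √(16·15·9·8) = √17280 = 131.4534
MCC = 24 / 131.4534 = 0.1826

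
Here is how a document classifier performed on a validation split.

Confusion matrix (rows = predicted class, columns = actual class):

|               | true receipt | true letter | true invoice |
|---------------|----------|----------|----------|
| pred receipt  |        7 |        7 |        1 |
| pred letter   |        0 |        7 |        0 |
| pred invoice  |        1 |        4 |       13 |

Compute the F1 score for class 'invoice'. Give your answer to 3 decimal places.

Treat 'invoice' as positive and all other classes as negative.
F1 score = 2·TP/(2·TP+FP+FN).
invoice: TP=13, FP=1+4=5, FN=1+0=1 → 26/32 = 0.8125

0.813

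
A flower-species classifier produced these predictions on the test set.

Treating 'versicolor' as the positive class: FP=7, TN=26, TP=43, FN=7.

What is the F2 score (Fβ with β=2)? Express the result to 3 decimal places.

0.860

Fβ = (1+β²)·TP / ((1+β²)·TP + β²·FN + FP), with β²=4
= 5·43 / (5·43 + 4·7 + 7) = 0.860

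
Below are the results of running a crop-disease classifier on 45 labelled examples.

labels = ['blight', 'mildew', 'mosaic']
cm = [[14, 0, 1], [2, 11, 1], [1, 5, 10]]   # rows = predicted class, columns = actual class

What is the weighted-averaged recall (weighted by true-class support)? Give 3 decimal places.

0.778

Per-class recall (TP/(TP+FN)):
  blight: TP=14, FN=2+1=3 → 14/17 = 0.8235
  mildew: TP=11, FN=0+5=5 → 11/16 = 0.6875
  mosaic: TP=10, FN=1+1=2 → 10/12 = 0.8333
Weighted-recall = Σ (supportᵢ/N)·recallᵢ with N=45: (17/45)·0.8235 + (16/45)·0.6875 + (12/45)·0.8333 = 0.778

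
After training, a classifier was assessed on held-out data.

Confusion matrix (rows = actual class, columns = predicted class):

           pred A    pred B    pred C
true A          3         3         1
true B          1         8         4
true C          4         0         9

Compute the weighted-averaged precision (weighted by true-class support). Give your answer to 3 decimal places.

0.619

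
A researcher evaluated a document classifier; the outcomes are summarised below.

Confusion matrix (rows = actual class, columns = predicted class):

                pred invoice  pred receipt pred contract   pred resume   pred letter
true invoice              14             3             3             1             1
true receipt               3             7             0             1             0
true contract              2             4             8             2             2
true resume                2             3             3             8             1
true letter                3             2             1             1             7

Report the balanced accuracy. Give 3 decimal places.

0.538

Balanced accuracy = mean of per-class recall.
  invoice: recall = 14/22 = 0.6364
  receipt: recall = 7/11 = 0.6364
  contract: recall = 8/18 = 0.4444
  resume: recall = 8/17 = 0.4706
  letter: recall = 7/14 = 0.5000
Mean = (0.6364 + 0.6364 + 0.4444 + 0.4706 + 0.5000) / 5 = 0.538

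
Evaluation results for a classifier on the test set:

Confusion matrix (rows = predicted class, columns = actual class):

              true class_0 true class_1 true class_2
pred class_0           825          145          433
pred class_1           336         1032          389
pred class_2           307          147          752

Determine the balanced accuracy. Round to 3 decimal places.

Balanced accuracy = mean of per-class recall.
  class_0: recall = 825/1468 = 0.5620
  class_1: recall = 1032/1324 = 0.7795
  class_2: recall = 752/1574 = 0.4778
Mean = (0.5620 + 0.7795 + 0.4778) / 3 = 0.606

0.606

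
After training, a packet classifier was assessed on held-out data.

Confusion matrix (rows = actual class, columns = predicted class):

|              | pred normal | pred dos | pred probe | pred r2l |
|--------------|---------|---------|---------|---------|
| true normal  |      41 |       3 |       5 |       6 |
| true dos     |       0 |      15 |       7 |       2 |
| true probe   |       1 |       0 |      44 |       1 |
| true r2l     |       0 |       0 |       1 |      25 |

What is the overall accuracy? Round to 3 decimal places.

0.828

Accuracy = trace / total = (41+15+44+25=125) / 151 = 125/151 = 0.828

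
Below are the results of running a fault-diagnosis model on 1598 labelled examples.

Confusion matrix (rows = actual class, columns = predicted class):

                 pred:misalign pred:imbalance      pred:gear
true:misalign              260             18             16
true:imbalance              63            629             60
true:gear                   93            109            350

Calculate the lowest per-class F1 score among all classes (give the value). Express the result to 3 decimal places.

0.716

Per-class F1 score (2·TP/(2·TP+FP+FN)):
  misalign: TP=260, FP=63+93=156, FN=18+16=34 → 520/710 = 0.7324
  imbalance: TP=629, FP=18+109=127, FN=63+60=123 → 1258/1508 = 0.8342
  gear: TP=350, FP=16+60=76, FN=93+109=202 → 700/978 = 0.7157
Lowest is class 'gear' with F1 score = 0.716.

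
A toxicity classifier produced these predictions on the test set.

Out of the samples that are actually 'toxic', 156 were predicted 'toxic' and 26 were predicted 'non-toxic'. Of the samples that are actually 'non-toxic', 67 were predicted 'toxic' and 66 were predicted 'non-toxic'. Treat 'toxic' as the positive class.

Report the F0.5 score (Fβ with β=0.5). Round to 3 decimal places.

Fβ = (1+β²)·TP / ((1+β²)·TP + β²·FN + FP), with β²=1/4
= 1.25·156 / (1.25·156 + 0.25·26 + 67) = 0.726

0.726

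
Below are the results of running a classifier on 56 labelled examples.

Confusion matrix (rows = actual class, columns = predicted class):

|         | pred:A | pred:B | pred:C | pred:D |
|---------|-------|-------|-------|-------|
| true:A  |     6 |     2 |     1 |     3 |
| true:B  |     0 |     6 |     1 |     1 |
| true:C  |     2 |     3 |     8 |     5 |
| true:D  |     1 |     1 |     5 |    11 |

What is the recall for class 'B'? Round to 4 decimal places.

0.7500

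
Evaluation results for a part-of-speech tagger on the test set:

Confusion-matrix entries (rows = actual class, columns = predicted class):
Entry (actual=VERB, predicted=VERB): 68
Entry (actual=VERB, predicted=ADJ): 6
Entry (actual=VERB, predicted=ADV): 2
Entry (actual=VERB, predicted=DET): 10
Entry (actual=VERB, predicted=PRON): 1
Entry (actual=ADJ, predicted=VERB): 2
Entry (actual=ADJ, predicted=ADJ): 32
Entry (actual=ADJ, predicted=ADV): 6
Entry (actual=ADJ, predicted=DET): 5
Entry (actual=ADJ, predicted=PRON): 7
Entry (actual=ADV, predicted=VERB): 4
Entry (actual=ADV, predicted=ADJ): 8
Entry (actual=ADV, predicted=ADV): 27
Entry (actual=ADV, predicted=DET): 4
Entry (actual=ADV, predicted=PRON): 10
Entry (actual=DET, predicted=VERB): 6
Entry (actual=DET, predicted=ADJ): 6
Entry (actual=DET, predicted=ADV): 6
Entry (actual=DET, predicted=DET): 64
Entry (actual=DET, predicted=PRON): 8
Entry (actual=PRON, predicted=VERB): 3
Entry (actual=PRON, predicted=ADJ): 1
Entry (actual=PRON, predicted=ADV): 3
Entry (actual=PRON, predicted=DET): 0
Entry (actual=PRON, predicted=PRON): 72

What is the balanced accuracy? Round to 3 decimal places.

Balanced accuracy = mean of per-class recall.
  VERB: recall = 68/87 = 0.7816
  ADJ: recall = 32/52 = 0.6154
  ADV: recall = 27/53 = 0.5094
  DET: recall = 64/90 = 0.7111
  PRON: recall = 72/79 = 0.9114
Mean = (0.7816 + 0.6154 + 0.5094 + 0.7111 + 0.9114) / 5 = 0.706

0.706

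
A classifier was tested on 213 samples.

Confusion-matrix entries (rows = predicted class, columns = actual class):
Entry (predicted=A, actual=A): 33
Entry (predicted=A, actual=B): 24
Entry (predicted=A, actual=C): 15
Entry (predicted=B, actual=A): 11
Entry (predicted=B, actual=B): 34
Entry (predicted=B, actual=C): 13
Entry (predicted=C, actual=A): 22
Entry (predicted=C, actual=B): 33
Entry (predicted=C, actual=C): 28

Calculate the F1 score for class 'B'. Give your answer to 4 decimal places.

One-vs-rest for 'B': TP = diagonal; FP = other classes predicted 'B'; FN = 'B' predicted as other.
F1 score = 2·TP/(2·TP+FP+FN).
B: TP=34, FP=11+13=24, FN=24+33=57 → 68/149 = 0.45638

0.4564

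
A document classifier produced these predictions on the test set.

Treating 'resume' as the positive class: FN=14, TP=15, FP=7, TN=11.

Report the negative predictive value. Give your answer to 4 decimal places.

0.4400

NPV = TN/(TN+FN) = 11/(11+14) = 0.4400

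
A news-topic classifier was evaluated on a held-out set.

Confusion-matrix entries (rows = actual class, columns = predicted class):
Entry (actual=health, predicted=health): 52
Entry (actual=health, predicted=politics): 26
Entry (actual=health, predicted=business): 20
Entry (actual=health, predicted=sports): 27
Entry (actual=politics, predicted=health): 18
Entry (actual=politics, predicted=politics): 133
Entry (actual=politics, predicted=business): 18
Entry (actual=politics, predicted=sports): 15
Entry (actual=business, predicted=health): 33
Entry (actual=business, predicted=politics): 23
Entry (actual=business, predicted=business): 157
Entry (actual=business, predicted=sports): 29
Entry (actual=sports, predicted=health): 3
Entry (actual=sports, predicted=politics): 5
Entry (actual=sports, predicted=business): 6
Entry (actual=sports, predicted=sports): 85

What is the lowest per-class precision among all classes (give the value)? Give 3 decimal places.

0.491

Per-class precision (TP/(TP+FP)):
  health: TP=52, FP=18+33+3=54 → 52/106 = 0.4906
  politics: TP=133, FP=26+23+5=54 → 133/187 = 0.7112
  business: TP=157, FP=20+18+6=44 → 157/201 = 0.7811
  sports: TP=85, FP=27+15+29=71 → 85/156 = 0.5449
Lowest is class 'health' with precision = 0.491.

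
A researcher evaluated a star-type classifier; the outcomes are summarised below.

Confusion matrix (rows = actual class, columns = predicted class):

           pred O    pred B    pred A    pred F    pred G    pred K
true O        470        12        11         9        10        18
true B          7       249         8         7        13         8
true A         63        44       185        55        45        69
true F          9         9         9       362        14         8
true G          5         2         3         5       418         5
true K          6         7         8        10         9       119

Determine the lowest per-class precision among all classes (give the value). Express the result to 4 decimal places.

0.5242

Per-class precision (TP/(TP+FP)):
  O: TP=470, FP=7+63+9+5+6=90 → 470/560 = 0.83929
  B: TP=249, FP=12+44+9+2+7=74 → 249/323 = 0.77090
  A: TP=185, FP=11+8+9+3+8=39 → 185/224 = 0.82589
  F: TP=362, FP=9+7+55+5+10=86 → 362/448 = 0.80804
  G: TP=418, FP=10+13+45+14+9=91 → 418/509 = 0.82122
  K: TP=119, FP=18+8+69+8+5=108 → 119/227 = 0.52423
Lowest is class 'K' with precision = 0.5242.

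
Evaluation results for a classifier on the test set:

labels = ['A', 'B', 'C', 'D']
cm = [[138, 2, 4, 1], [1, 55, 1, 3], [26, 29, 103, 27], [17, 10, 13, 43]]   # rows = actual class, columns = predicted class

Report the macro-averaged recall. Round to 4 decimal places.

Per-class recall (TP/(TP+FN)):
  A: TP=138, FN=2+4+1=7 → 138/145 = 0.95172
  B: TP=55, FN=1+1+3=5 → 55/60 = 0.91667
  C: TP=103, FN=26+29+27=82 → 103/185 = 0.55676
  D: TP=43, FN=17+10+13=40 → 43/83 = 0.51807
Macro-recall = mean = (0.95172 + 0.91667 + 0.55676 + 0.51807) / 4 = 0.7358

0.7358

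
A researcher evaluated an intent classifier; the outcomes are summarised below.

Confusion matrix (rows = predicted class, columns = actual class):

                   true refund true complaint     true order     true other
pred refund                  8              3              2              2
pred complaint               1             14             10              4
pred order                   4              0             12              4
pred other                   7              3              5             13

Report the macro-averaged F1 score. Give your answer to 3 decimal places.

0.507

Per-class F1 score (2·TP/(2·TP+FP+FN)):
  refund: TP=8, FP=3+2+2=7, FN=1+4+7=12 → 16/35 = 0.4571
  complaint: TP=14, FP=1+10+4=15, FN=3+0+3=6 → 28/49 = 0.5714
  order: TP=12, FP=4+0+4=8, FN=2+10+5=17 → 24/49 = 0.4898
  other: TP=13, FP=7+3+5=15, FN=2+4+4=10 → 26/51 = 0.5098
Macro-F1 score = mean = (0.4571 + 0.5714 + 0.4898 + 0.5098) / 4 = 0.507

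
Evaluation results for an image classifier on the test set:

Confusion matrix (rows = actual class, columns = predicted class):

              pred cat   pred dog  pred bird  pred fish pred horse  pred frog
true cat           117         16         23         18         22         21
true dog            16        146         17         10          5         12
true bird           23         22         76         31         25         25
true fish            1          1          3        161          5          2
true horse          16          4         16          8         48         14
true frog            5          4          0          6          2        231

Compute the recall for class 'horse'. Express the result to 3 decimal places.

One-vs-rest for 'horse': TP = diagonal; FP = other classes predicted 'horse'; FN = 'horse' predicted as other.
recall = TP/(TP+FN).
horse: TP=48, FN=16+4+16+8+14=58 → 48/106 = 0.4528

0.453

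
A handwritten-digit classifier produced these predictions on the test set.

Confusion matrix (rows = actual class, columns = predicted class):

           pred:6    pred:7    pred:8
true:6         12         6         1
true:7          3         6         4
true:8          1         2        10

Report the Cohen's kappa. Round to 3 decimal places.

0.431

Observed agreement pₒ = trace/N = 28/45 = 0.6222
Expected agreement pₑ = Σ (rowᵢ·colᵢ)/N² = (19·16 + 13·14 + 13·15)/45² = 0.3363
κ = (pₒ − pₑ)/(1 − pₑ) = (0.6222 − 0.3363)/(1 − 0.3363) = 0.431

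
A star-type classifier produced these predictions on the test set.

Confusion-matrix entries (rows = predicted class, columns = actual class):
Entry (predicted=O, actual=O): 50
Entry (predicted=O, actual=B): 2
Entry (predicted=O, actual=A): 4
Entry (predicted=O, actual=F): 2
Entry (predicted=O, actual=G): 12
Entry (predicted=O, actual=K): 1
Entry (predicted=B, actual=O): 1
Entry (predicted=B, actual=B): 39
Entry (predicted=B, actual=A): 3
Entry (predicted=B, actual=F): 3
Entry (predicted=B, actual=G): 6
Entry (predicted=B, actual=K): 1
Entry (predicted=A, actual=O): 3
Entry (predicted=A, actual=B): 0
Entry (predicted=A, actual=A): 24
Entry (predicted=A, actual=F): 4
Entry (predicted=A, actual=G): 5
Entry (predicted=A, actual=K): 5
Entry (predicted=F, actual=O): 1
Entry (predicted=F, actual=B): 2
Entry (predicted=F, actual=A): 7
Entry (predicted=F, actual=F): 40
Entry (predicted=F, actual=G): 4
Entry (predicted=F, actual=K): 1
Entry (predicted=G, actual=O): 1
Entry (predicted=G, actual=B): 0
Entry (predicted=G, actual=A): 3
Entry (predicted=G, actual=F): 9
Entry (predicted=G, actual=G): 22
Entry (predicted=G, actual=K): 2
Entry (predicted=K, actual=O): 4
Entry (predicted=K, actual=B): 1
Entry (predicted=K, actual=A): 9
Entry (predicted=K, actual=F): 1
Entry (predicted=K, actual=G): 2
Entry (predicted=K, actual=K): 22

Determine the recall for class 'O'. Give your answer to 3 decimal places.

0.833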